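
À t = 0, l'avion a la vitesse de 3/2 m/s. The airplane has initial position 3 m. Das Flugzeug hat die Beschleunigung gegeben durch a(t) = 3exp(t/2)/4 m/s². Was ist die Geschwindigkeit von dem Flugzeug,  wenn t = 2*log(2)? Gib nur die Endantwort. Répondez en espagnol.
La velocidad en t = 2*log(2) es v = 3.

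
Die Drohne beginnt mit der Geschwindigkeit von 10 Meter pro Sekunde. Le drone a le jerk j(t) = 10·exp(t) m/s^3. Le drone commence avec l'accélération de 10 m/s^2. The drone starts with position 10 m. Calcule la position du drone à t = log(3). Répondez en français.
Pour résoudre ceci, nous devons prendre 3 intégrales de notre équation du jerk j(t) = 10·exp(t). L'intégrale du jerk, avec a(0) = 10, donne l'accélération: a(t) = 10·exp(t). L'intégrale de l'accélération, avec v(0) = 10, donne la vitesse: v(t) = 10·exp(t). En prenant ∫v(t)dt et en appliquant x(0) = 10, nous trouvons x(t) = 10·exp(t). En utilisant x(t) = 10·exp(t) et en substituant t = log(3), nous trouvons x = 30.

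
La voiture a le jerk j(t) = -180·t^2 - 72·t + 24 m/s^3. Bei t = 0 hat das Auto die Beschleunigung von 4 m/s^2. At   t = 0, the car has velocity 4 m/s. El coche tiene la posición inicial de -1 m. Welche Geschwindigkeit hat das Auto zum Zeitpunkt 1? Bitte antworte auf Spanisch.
Para resolver esto, necesitamos tomar 2 antiderivadas de nuestra ecuación de la sacudida j(t) = -180·t^2 - 72·t + 24. Integrando la sacudida y usando la condición inicial a(0) = 4, obtenemos a(t) = -60·t^3 - 36·t^2 + 24·t + 4. La antiderivada de la aceleración es la velocidad. Usando v(0) = 4, obtenemos v(t) = -15·t^4 - 12·t^3 + 12·t^2 + 4·t + 4. Usando v(t) = -15·t^4 - 12·t^3 + 12·t^2 + 4·t + 4 y sustituyendo t = 1, encontramos v = -7.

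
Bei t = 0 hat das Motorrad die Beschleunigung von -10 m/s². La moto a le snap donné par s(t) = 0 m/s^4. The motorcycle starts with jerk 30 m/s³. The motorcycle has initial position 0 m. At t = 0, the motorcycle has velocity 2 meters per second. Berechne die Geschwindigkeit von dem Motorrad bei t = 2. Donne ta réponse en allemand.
Wir müssen unsere Gleichung für den Snap s(t) = 0 3-mal integrieren. Durch Integration von dem Snap und Verwendung der Anfangsbedingung j(0) = 30, erhalten wir j(t) = 30. Das Integral von dem Ruck, mit a(0) = -10, ergibt die Beschleunigung: a(t) = 30·t - 10. Durch Integration von der Beschleunigung und Verwendung der Anfangsbedingung v(0) = 2, erhalten wir v(t) = 15·t^2 - 10·t + 2. Aus der Gleichung für die Geschwindigkeit v(t) = 15·t^2 - 10·t + 2, setzen wir t = 2 ein und erhalten v = 42.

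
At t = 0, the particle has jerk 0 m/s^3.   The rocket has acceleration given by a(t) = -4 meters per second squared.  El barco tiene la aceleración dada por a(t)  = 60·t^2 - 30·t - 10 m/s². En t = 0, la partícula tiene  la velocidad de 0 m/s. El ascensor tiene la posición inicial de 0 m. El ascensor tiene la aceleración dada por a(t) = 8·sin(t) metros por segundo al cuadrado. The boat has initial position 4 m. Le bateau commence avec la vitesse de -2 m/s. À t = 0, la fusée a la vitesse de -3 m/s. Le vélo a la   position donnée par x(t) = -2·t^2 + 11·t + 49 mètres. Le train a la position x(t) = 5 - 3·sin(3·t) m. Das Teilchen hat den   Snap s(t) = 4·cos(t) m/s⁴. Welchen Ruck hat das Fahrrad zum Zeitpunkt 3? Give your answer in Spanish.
Para resolver esto, necesitamos tomar 3 derivadas de nuestra ecuación de la posición x(t) = -2·t^2 + 11·t + 49. Tomando d/dt de x(t), encontramos v(t) = 11 - 4·t. Tomando d/dt de v(t), encontramos a(t) = -4. La derivada de la aceleración da la sacudida: j(t) = 0. Tenemos la sacudida j(t) = 0. Sustituyendo t = 3: j(3) = 0.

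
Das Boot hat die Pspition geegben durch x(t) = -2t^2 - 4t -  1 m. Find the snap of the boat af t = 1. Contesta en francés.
Pour résoudre ceci, nous devons prendre 4 dérivées de notre équation de la position x(t) = -2·t^2 - 4·t - 1. En dérivant la position, nous obtenons la vitesse: v(t) = -4·t - 4. En prenant d/dt de v(t), nous trouvons a(t) = -4. En prenant d/dt de a(t), nous trouvons j(t) = 0. En dérivant le jerk, nous obtenons le snap: s(t) = 0. De l'équation du snap s(t) = 0, nous substituons t = 1 pour obtenir s = 0.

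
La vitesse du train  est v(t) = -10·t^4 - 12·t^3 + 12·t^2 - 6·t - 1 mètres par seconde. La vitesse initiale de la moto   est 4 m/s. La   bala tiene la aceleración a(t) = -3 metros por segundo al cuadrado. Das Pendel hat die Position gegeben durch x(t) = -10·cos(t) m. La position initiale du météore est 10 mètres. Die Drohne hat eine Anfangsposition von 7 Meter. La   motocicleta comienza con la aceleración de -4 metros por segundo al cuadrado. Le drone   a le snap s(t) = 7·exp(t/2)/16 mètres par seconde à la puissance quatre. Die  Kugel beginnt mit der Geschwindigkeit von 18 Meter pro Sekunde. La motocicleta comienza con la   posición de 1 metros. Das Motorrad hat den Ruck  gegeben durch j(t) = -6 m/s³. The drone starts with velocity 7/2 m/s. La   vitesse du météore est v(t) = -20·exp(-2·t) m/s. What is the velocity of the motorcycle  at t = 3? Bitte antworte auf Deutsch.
Wir müssen unsere Gleichung für den Ruck j(t) = -6 2-mal integrieren. Mit ∫j(t)dt und Anwendung von a(0) = -4, finden wir a(t) = -6·t - 4. Durch Integration von der Beschleunigung und Verwendung der Anfangsbedingung v(0) = 4, erhalten wir v(t) = -3·t^2 - 4·t + 4. Aus der Gleichung für die Geschwindigkeit v(t) = -3·t^2 - 4·t + 4, setzen wir t = 3 ein und erhalten v = -35.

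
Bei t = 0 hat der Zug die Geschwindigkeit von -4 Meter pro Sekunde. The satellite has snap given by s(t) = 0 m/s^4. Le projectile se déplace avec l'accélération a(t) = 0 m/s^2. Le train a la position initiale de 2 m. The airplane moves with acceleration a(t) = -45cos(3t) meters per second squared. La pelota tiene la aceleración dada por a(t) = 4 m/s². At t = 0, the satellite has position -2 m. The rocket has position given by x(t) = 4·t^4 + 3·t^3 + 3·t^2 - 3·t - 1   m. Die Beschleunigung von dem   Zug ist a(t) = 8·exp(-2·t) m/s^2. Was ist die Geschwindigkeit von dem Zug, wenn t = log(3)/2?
Um dies zu lösen, müssen wir 1 Stammfunktion unserer Gleichung für die Beschleunigung a(t) = 8·exp(-2·t) finden. Das Integral von der Beschleunigung ist die Geschwindigkeit. Mit v(0) = -4 erhalten wir v(t) = -4·exp(-2·t). Wir haben die Geschwindigkeit v(t) = -4·exp(-2·t). Durch Einsetzen von t = log(3)/2: v(log(3)/2) = -4/3.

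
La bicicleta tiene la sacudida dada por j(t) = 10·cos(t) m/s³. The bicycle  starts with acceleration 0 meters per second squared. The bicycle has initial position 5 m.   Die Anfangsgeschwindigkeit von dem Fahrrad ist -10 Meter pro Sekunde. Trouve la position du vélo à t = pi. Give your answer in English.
We need to integrate our jerk equation j(t) = 10·cos(t) 3 times. The antiderivative of jerk is acceleration. Using a(0) = 0, we get a(t) = 10·sin(t). Integrating acceleration and using the initial condition v(0) = -10, we get v(t) = -10·cos(t). Taking ∫v(t)dt and applying x(0) = 5, we find x(t) = 5 - 10·sin(t). From the given position equation x(t) = 5 - 10·sin(t), we substitute t = pi to get x = 5.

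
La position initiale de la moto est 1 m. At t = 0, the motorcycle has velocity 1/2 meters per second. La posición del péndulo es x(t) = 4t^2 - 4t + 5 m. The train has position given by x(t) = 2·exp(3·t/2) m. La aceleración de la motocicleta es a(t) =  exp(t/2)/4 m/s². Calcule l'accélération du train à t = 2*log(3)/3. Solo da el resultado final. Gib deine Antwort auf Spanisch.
a(2*log(3)/3) = 27/2.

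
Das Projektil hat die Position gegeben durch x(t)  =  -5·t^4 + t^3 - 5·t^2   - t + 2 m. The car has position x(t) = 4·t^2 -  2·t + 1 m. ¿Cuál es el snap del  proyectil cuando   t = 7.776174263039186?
Debemos derivar nuestra ecuación de la posición x(t) = -5·t^4 + t^3 - 5·t^2 - t + 2 4 veces. Derivando la posición, obtenemos la velocidad: v(t) = -20·t^3 + 3·t^2 - 10·t - 1. La derivada de la velocidad da la aceleración: a(t) = -60·t^2 + 6·t - 10. Derivando la aceleración, obtenemos la sacudida: j(t) = 6 - 120·t. Derivando la sacudida, obtenemos el snap: s(t) = -120. Usando s(t) = -120 y sustituyendo t = 7.776174263039186, encontramos s = -120.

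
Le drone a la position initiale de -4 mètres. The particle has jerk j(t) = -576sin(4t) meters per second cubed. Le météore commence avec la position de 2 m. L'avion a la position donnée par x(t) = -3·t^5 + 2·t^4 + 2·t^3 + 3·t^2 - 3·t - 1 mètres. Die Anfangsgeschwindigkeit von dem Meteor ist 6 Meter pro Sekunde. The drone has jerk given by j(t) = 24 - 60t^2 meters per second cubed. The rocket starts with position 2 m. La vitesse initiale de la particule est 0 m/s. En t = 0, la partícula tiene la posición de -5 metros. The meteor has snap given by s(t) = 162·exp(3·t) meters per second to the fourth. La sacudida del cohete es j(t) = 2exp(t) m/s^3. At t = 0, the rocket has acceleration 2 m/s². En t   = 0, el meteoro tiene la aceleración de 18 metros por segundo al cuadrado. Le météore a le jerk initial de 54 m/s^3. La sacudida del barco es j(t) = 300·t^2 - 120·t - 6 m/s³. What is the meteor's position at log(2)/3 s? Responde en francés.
En partant du snap s(t) = 162·exp(3·t), nous prenons 4 primitives. La primitive du snap, avec j(0) = 54, donne le jerk: j(t) = 54·exp(3·t). En prenant ∫j(t)dt et en appliquant a(0) = 18, nous trouvons a(t) = 18·exp(3·t). En intégrant l'accélération et en utilisant la condition initiale v(0) = 6, nous obtenons v(t) = 6·exp(3·t). En prenant ∫v(t)dt et en appliquant x(0) = 2, nous trouvons x(t) = 2·exp(3·t). Nous avons la position x(t) = 2·exp(3·t). En substituant t = log(2)/3: x(log(2)/3) = 4.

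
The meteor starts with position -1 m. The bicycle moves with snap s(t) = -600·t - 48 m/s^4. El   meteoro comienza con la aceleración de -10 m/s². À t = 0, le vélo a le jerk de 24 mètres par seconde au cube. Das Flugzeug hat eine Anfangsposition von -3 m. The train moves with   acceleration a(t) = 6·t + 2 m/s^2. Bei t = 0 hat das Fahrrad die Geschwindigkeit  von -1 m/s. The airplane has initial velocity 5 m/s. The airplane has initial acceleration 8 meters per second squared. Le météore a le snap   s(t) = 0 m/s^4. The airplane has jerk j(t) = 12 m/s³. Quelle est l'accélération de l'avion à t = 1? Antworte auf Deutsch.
Wir müssen unsere Gleichung für den Ruck j(t) = 12 1-mal integrieren. Mit ∫j(t)dt und Anwendung von a(0) = 8, finden wir a(t) = 12·t + 8. Wir haben die Beschleunigung a(t) = 12·t + 8. Durch Einsetzen von t = 1: a(1) = 20.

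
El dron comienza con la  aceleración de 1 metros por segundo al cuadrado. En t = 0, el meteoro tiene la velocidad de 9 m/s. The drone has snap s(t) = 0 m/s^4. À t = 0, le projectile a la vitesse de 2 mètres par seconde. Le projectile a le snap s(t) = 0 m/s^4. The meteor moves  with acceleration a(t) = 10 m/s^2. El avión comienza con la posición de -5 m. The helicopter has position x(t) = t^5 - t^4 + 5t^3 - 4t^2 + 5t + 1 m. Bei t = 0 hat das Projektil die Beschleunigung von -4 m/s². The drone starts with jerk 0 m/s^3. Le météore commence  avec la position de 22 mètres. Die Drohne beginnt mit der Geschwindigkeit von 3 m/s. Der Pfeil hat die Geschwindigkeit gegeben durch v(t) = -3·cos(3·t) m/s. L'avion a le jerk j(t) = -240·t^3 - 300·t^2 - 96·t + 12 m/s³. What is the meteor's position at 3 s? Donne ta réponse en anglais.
We need to integrate our acceleration equation a(t) = 10 2 times. The integral of acceleration, with v(0) = 9, gives velocity: v(t) = 10·t + 9. Integrating velocity and using the initial condition x(0) = 22, we get x(t) = 5·t^2 + 9·t + 22. We have position x(t) = 5·t^2 + 9·t + 22. Substituting t = 3: x(3) = 94.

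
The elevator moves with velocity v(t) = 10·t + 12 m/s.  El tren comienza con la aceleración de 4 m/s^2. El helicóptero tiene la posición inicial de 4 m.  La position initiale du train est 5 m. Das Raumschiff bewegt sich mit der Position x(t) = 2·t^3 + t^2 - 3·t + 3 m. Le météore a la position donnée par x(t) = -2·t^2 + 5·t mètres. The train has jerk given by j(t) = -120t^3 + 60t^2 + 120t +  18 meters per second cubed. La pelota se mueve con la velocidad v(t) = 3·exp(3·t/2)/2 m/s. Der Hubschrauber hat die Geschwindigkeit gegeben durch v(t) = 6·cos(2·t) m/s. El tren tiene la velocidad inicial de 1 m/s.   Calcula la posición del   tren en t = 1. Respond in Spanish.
Para resolver esto, necesitamos tomar 3 integrales de nuestra ecuación de la sacudida j(t) = -120·t^3 + 60·t^2 + 120·t + 18. Integrando la sacudida y usando la condición inicial a(0) = 4, obtenemos a(t) = -30·t^4 + 20·t^3 + 60·t^2 + 18·t + 4. La antiderivada de la aceleración es la velocidad. Usando v(0) = 1, obtenemos v(t) = -6·t^5 + 5·t^4 + 20·t^3 + 9·t^2 + 4·t + 1. Integrando la velocidad y usando la condición inicial x(0) = 5, obtenemos x(t) = -t^6 + t^5 + 5·t^4 + 3·t^3 + 2·t^2 + t + 5. Usando x(t) = -t^6 + t^5 + 5·t^4 + 3·t^3 + 2·t^2 + t + 5 y sustituyendo t = 1, encontramos x = 16.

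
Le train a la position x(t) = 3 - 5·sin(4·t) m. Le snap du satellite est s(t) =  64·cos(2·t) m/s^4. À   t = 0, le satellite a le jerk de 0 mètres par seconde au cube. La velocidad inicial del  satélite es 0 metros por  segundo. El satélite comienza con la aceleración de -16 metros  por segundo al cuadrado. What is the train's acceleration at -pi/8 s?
Starting from position x(t) = 3 - 5·sin(4·t), we take 2 derivatives. The derivative of position gives velocity: v(t) = -20·cos(4·t). Differentiating velocity, we get acceleration: a(t) = 80·sin(4·t). From the given acceleration equation a(t) = 80·sin(4·t), we substitute t = -pi/8 to get a = -80.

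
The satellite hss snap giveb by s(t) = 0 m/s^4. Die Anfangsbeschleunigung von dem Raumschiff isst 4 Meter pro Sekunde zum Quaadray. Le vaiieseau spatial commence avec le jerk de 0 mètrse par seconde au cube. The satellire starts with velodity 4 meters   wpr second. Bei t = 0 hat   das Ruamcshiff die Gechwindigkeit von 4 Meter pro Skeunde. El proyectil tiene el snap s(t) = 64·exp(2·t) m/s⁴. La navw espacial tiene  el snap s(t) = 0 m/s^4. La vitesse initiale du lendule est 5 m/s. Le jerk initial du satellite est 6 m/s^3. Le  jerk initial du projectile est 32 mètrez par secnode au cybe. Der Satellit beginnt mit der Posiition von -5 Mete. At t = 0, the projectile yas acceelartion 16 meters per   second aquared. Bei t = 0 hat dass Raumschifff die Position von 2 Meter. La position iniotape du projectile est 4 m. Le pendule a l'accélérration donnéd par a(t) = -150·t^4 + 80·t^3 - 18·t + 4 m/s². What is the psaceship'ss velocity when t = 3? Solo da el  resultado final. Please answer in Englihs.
The velocity at t = 3 is v = 16.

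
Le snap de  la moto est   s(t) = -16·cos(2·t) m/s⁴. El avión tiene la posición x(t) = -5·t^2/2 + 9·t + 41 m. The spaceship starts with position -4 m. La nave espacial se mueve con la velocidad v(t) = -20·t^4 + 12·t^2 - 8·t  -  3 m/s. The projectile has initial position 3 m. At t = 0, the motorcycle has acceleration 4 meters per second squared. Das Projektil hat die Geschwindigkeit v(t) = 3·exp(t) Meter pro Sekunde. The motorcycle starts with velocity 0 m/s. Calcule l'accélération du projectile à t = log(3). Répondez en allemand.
Ausgehend von der Geschwindigkeit v(t) = 3·exp(t), nehmen wir 1 Ableitung. Die Ableitung von der Geschwindigkeit ergibt die Beschleunigung: a(t) = 3·exp(t). Wir haben die Beschleunigung a(t) = 3·exp(t). Durch Einsetzen von t = log(3): a(log(3)) = 9.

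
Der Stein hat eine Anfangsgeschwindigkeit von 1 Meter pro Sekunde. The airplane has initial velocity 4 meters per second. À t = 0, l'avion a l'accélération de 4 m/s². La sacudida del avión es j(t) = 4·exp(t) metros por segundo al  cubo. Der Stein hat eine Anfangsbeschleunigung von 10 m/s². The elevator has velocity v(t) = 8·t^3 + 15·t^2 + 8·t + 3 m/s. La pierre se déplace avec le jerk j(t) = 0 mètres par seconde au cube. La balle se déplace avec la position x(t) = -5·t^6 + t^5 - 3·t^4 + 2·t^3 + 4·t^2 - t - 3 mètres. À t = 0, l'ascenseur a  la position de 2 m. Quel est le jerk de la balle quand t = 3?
Pour résoudre ceci, nous devons prendre 3 dérivées de notre équation de la position x(t) = -5·t^6 + t^5 - 3·t^4 + 2·t^3 + 4·t^2 - t - 3. En dérivant la position, nous obtenons la vitesse: v(t) = -30·t^5 + 5·t^4 - 12·t^3 + 6·t^2 + 8·t - 1. En dérivant la vitesse, nous obtenons l'accélération: a(t) = -150·t^4 + 20·t^3 - 36·t^2 + 12·t + 8. En dérivant l'accélération, nous obtenons le jerk: j(t) = -600·t^3 + 60·t^2 - 72·t + 12. De l'équation du jerk j(t) = -600·t^3 + 60·t^2 - 72·t + 12, nous substituons t = 3 pour obtenir j = -15864.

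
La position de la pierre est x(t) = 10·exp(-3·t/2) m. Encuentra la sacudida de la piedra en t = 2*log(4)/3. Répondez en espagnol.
Para resolver esto, necesitamos tomar 3 derivadas de nuestra ecuación de la posición x(t) = 10·exp(-3·t/2). Tomando d/dt de x(t), encontramos v(t) = -15·exp(-3·t/2). Derivando la velocidad, obtenemos la aceleración: a(t) = 45·exp(-3·t/2)/2. La derivada de la aceleración da la sacudida: j(t) = -135·exp(-3·t/2)/4. De la ecuación de la sacudida j(t) = -135·exp(-3·t/2)/4, sustituimos t = 2*log(4)/3 para obtener j = -135/16.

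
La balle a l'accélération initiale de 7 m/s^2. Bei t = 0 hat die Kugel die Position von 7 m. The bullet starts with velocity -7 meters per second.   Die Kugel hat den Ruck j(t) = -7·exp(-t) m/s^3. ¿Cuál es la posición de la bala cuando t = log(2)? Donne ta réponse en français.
Pour résoudre ceci, nous devons prendre 3 intégrales de notre équation du jerk j(t) = -7·exp(-t). L'intégrale du jerk, avec a(0) = 7, donne l'accélération: a(t) = 7·exp(-t). La primitive de l'accélération est la vitesse. En utilisant v(0) = -7, nous obtenons v(t) = -7·exp(-t). L'intégrale de la vitesse, avec x(0) = 7, donne la position: x(t) = 7·exp(-t). Nous avons la position x(t) = 7·exp(-t). En substituant t = log(2): x(log(2)) = 7/2.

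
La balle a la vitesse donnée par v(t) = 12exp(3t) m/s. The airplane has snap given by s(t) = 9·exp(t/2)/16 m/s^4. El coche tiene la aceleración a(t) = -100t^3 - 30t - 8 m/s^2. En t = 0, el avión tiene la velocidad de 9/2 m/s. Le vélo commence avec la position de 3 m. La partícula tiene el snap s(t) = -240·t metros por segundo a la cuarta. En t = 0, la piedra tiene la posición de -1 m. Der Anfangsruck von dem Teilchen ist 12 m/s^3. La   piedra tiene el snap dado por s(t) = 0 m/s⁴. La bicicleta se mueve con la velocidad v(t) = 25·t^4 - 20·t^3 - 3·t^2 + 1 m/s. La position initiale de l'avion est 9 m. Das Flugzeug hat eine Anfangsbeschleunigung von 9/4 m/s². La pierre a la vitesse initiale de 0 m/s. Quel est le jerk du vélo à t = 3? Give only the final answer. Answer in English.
At t = 3, j = 2334.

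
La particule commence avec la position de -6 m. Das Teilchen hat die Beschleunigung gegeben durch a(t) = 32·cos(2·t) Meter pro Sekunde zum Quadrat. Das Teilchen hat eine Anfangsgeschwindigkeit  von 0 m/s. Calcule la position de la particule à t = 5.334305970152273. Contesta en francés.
En partant de l'accélération a(t) = 32·cos(2·t), nous prenons 2 intégrales. En prenant ∫a(t)dt et en appliquant v(0) = 0, nous trouvons v(t) = 16·sin(2·t). La primitive de la vitesse, avec x(0) = -6, donne la position: x(t) = 2 - 8·cos(2·t). De l'équation de la position x(t) = 2 - 8·cos(2·t), nous substituons t = 5.334305970152273 pour obtenir x = 4.56934231737310.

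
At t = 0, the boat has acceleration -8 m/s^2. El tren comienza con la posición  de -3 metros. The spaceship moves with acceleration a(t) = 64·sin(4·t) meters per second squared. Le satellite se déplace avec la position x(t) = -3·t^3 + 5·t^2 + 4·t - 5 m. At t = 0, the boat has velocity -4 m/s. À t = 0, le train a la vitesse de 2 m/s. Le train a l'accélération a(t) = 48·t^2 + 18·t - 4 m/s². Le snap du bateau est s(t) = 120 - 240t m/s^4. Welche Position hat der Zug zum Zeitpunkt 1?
Ausgehend von der Beschleunigung a(t) = 48·t^2 + 18·t - 4, nehmen wir 2 Stammfunktionen. Mit ∫a(t)dt und Anwendung von v(0) = 2, finden wir v(t) = 16·t^3 + 9·t^2 - 4·t + 2. Mit ∫v(t)dt und Anwendung von x(0) = -3, finden wir x(t) = 4·t^4 + 3·t^3 - 2·t^2 + 2·t - 3. Mit x(t) = 4·t^4 + 3·t^3 - 2·t^2 + 2·t - 3 und Einsetzen von t = 1, finden wir x = 4.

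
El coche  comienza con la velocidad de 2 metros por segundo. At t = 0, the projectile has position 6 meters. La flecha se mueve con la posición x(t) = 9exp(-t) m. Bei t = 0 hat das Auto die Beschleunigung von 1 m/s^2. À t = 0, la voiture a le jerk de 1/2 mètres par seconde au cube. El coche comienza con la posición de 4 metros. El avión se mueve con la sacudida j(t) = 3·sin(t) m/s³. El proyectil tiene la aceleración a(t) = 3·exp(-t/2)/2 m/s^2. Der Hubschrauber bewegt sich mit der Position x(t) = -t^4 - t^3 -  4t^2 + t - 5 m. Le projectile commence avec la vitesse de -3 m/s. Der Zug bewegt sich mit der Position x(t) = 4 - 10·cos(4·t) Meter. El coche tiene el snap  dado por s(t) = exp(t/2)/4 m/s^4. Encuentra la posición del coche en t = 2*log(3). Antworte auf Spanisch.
Para resolver esto, necesitamos tomar 4 antiderivadas de nuestra ecuación del snap s(t) = exp(t/2)/4. Integrando el snap y usando la condición inicial j(0) = 1/2, obtenemos j(t) = exp(t/2)/2. Tomando ∫j(t)dt y aplicando a(0) = 1, encontramos a(t) = exp(t/2). Integrando la aceleración y usando la condición inicial v(0) = 2, obtenemos v(t) = 2·exp(t/2). La integral de la velocidad es la posición. Usando x(0) = 4, obtenemos x(t) = 4·exp(t/2). Usando x(t) = 4·exp(t/2) y sustituyendo t = 2*log(3), encontramos x = 12.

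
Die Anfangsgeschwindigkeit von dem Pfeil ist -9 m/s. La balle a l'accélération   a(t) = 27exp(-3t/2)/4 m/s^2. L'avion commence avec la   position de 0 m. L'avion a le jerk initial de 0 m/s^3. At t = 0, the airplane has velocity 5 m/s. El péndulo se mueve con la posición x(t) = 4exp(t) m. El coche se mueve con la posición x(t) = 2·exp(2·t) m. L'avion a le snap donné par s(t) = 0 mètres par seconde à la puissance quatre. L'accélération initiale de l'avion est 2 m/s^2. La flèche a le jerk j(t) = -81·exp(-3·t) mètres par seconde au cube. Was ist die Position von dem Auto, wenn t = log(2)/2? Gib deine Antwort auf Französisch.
Nous avons la position x(t) = 2·exp(2·t). En substituant t = log(2)/2: x(log(2)/2) = 4.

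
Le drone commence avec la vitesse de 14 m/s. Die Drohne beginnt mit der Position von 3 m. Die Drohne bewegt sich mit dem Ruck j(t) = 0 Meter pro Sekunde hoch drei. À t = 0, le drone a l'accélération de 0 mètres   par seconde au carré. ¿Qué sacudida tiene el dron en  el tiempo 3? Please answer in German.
Wir haben den Ruck j(t) = 0. Durch Einsetzen von t = 3: j(3) = 0.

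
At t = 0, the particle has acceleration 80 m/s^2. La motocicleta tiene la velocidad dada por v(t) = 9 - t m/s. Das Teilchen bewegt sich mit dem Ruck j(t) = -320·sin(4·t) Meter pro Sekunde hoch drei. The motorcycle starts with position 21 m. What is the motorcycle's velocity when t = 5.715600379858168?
From the given velocity equation v(t) = 9 - t, we substitute t = 5.715600379858168 to get v = 3.28439962014183.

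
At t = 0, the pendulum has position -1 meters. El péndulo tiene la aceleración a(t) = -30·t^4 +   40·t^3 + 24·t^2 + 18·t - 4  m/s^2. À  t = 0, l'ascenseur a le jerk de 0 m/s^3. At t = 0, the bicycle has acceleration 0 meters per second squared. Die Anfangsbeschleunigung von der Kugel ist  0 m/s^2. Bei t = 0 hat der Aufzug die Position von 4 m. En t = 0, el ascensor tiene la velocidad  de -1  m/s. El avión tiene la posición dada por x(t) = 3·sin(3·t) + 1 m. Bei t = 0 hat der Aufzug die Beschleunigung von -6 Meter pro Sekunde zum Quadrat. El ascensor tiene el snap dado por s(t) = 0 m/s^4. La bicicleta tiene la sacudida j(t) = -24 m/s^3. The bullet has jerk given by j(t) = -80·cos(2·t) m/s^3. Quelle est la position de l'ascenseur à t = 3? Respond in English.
We must find the antiderivative of our snap equation s(t) = 0 4 times. The antiderivative of snap is jerk. Using j(0) = 0, we get j(t) = 0. Finding the antiderivative of j(t) and using a(0) = -6: a(t) = -6. The integral of acceleration is velocity. Using v(0) = -1, we get v(t) = -6·t - 1. Taking ∫v(t)dt and applying x(0) = 4, we find x(t) = -3·t^2 - t + 4. Using x(t) = -3·t^2 - t + 4 and substituting t = 3, we find x = -26.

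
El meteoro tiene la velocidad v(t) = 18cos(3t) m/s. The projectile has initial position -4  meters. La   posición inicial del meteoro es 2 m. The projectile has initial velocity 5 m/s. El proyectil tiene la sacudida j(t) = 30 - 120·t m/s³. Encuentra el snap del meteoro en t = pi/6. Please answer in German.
Um dies zu lösen, müssen wir 3 Ableitungen unserer Gleichung für die Geschwindigkeit v(t) = 18·cos(3·t) nehmen. Die Ableitung von der Geschwindigkeit ergibt die Beschleunigung: a(t) = -54·sin(3·t). Durch Ableiten von der Beschleunigung erhalten wir den Ruck: j(t) = -162·cos(3·t). Mit d/dt von j(t) finden wir s(t) = 486·sin(3·t). Mit s(t) = 486·sin(3·t) und Einsetzen von t = pi/6, finden wir s = 486.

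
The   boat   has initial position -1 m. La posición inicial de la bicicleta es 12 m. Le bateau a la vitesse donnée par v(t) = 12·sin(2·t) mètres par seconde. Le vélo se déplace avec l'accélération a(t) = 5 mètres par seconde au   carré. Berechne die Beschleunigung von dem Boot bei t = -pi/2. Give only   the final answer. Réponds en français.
L'accélération à t = -pi/2 est a = -24.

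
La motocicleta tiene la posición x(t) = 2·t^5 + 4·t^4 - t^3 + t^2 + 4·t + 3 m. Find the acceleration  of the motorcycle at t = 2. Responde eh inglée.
We must differentiate our position equation x(t) = 2·t^5 + 4·t^4 - t^3 + t^2 + 4·t + 3 2 times. Taking d/dt of x(t), we find v(t) = 10·t^4 + 16·t^3 - 3·t^2 + 2·t + 4. Differentiating velocity, we get acceleration: a(t) = 40·t^3 + 48·t^2 - 6·t + 2. From the given acceleration equation a(t) = 40·t^3 + 48·t^2 - 6·t + 2, we substitute t = 2 to get a = 502.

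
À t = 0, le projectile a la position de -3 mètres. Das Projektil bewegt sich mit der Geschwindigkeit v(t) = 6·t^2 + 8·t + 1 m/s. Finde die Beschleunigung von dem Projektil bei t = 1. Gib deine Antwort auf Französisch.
Pour résoudre ceci, nous devons prendre 1 dérivée de notre équation de la vitesse v(t) = 6·t^2 + 8·t + 1. En dérivant la vitesse, nous obtenons l'accélération: a(t) = 12·t + 8. De l'équation de l'accélération a(t) = 12·t + 8, nous substituons t = 1 pour obtenir a = 20.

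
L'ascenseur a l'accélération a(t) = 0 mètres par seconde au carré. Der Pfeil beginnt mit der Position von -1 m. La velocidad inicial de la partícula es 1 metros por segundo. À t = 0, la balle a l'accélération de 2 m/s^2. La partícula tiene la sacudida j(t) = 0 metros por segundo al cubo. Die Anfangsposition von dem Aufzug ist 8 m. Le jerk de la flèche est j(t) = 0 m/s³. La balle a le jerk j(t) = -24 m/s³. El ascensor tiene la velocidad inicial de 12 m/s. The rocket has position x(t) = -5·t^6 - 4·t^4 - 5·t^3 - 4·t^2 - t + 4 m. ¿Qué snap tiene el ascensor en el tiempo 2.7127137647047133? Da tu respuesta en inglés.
We must differentiate our acceleration equation a(t) = 0 2 times. Differentiating acceleration, we get jerk: j(t) = 0. Taking d/dt of j(t), we find s(t) = 0. We have snap s(t) = 0. Substituting t = 2.7127137647047133: s(2.7127137647047133) = 0.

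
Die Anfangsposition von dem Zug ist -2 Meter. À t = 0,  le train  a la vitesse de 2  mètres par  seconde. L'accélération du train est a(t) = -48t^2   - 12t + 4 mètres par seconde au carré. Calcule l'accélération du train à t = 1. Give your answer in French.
En utilisant a(t) = -48·t^2 - 12·t + 4 et en substituant t = 1, nous trouvons a = -56.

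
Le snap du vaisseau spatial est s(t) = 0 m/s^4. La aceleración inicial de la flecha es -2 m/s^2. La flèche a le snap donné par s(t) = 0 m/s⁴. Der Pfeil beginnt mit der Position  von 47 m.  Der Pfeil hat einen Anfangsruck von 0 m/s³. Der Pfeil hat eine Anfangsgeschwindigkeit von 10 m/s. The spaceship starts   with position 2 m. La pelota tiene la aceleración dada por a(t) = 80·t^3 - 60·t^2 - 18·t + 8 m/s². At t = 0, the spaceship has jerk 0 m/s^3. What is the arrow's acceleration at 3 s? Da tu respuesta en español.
Partiendo del snap s(t) = 0, tomamos 2 antiderivadas. La antiderivada del snap es la sacudida. Usando j(0) = 0, obtenemos j(t) = 0. Tomando ∫j(t)dt y aplicando a(0) = -2, encontramos a(t) = -2. Tenemos la aceleración a(t) = -2. Sustituyendo t = 3: a(3) = -2.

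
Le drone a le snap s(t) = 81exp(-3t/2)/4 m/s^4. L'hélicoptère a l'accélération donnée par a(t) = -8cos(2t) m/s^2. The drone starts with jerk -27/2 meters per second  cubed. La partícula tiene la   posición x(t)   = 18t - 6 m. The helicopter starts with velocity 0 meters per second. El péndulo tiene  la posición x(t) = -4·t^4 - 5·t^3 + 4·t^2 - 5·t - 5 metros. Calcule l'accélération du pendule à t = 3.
Nous devons dériver notre équation de la position x(t) = -4·t^4 - 5·t^3 + 4·t^2 - 5·t - 5 2 fois. En prenant d/dt de x(t), nous trouvons v(t) = -16·t^3 - 15·t^2 + 8·t - 5. La dérivée de la vitesse donne l'accélération: a(t) = -48·t^2 - 30·t + 8. Nous avons l'accélération a(t) = -48·t^2 - 30·t + 8. En substituant t = 3: a(3) = -514.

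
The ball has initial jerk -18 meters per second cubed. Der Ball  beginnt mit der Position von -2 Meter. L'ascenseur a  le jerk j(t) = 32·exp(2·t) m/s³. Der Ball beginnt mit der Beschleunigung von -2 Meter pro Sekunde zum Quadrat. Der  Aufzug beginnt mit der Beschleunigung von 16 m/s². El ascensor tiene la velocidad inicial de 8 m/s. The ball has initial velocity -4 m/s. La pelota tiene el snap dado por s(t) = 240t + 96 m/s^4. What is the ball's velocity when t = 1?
To solve this, we need to take 3 antiderivatives of our snap equation s(t) = 240·t + 96. Integrating snap and using the initial condition j(0) = -18, we get j(t) = 120·t^2 + 96·t - 18. Finding the antiderivative of j(t) and using a(0) = -2: a(t) = 40·t^3 + 48·t^2 - 18·t - 2. Finding the antiderivative of a(t) and using v(0) = -4: v(t) = 10·t^4 + 16·t^3 - 9·t^2 - 2·t - 4. We have velocity v(t) = 10·t^4 + 16·t^3 - 9·t^2 - 2·t - 4. Substituting t = 1: v(1) = 11.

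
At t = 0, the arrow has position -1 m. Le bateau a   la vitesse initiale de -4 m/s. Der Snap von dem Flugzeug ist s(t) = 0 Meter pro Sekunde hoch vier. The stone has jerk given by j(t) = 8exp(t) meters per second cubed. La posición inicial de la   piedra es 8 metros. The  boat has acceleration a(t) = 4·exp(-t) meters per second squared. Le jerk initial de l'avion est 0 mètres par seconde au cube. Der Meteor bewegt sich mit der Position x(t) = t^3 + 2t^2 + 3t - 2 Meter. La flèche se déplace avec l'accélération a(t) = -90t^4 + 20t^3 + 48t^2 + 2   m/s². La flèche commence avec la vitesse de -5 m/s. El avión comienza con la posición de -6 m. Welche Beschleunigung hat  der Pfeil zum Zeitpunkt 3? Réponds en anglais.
We have acceleration a(t) = -90·t^4 + 20·t^3 + 48·t^2 + 2. Substituting t = 3: a(3) = -6316.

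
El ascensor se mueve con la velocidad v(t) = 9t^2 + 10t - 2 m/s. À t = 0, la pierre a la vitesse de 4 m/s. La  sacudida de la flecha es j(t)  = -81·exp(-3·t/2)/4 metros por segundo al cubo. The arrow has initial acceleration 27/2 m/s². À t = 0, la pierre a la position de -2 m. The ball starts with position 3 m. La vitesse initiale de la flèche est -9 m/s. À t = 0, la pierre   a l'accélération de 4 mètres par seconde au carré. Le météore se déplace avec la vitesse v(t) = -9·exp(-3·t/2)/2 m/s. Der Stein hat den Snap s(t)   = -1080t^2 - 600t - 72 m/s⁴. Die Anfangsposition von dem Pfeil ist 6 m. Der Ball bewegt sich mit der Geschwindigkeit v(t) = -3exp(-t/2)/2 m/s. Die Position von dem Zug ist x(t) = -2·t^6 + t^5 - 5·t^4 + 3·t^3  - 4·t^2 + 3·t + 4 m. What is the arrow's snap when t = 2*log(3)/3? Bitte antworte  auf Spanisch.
Para resolver esto, necesitamos tomar 1 derivada de nuestra ecuación de la sacudida j(t) = -81·exp(-3·t/2)/4. La derivada de la sacudida da el snap: s(t) = 243·exp(-3·t/2)/8. De la ecuación del snap s(t) = 243·exp(-3·t/2)/8, sustituimos t = 2*log(3)/3 para obtener s = 81/8.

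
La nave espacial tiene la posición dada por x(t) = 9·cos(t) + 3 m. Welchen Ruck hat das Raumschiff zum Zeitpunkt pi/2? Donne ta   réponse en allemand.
Um dies zu lösen, müssen wir 3 Ableitungen unserer Gleichung für die Position x(t) = 9·cos(t) + 3 nehmen. Die Ableitung von der Position ergibt die Geschwindigkeit: v(t) = -9·sin(t). Mit d/dt von v(t) finden wir a(t) = -9·cos(t). Die Ableitung von der Beschleunigung ergibt den Ruck: j(t) = 9·sin(t). Wir haben den Ruck j(t) = 9·sin(t). Durch Einsetzen von t = pi/2: j(pi/2) = 9.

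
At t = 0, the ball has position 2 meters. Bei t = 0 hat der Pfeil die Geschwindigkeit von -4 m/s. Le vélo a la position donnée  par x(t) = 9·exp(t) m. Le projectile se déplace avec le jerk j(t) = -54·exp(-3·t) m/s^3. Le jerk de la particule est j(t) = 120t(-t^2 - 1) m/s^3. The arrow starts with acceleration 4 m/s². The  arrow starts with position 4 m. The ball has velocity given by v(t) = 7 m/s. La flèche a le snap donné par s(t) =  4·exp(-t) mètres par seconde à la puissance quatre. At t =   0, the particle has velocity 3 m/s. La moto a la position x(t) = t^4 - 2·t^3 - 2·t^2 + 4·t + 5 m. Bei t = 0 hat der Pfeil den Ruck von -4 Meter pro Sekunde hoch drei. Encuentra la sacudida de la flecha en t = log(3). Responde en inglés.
Starting from snap s(t) = 4·exp(-t), we take 1 antiderivative. Finding the integral of s(t) and using j(0) = -4: j(t) = -4·exp(-t). Using j(t) = -4·exp(-t) and substituting t = log(3), we find j = -4/3.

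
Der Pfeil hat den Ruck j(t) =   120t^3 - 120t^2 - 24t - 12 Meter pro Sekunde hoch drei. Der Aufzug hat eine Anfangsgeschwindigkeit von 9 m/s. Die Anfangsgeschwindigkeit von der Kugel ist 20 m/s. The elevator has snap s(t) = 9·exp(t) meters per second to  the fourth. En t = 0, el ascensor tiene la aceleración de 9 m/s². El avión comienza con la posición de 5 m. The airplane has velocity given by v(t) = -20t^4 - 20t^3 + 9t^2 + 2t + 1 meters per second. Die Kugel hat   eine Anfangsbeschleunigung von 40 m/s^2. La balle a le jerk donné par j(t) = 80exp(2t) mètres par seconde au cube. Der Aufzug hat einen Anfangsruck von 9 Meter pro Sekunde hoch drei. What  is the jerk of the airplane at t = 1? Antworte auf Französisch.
Nous devons dériver notre équation de la vitesse v(t) = -20·t^4 - 20·t^3 + 9·t^2 + 2·t + 1 2 fois. En prenant d/dt de v(t), nous trouvons a(t) = -80·t^3 - 60·t^2 + 18·t + 2. En prenant d/dt de a(t), nous trouvons j(t) = -240·t^2 - 120·t + 18. Nous avons le jerk j(t) = -240·t^2 - 120·t + 18. En substituant t = 1: j(1) = -342.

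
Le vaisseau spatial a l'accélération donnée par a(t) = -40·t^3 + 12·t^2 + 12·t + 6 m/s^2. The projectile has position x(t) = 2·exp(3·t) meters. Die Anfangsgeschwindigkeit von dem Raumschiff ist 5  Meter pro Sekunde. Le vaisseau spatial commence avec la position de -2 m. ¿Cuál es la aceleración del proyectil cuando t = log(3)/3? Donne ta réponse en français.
En partant de la position x(t) = 2·exp(3·t), nous prenons 2 dérivées. La dérivée de la position donne la vitesse: v(t) = 6·exp(3·t). En dérivant la vitesse, nous obtenons l'accélération: a(t) = 18·exp(3·t). En utilisant a(t) = 18·exp(3·t) et en substituant t = log(3)/3, nous trouvons a = 54.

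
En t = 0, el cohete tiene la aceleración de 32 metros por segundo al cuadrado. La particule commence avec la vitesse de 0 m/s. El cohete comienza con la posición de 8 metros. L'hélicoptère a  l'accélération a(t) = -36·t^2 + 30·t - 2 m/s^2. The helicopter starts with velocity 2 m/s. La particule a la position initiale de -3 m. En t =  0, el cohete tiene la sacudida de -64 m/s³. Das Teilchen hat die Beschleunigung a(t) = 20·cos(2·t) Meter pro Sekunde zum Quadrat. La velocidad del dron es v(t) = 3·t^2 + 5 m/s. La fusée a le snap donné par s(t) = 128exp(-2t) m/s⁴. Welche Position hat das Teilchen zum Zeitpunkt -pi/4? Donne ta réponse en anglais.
To find the answer, we compute 2 antiderivatives of a(t) = 20·cos(2·t). The antiderivative of acceleration, with v(0) = 0, gives velocity: v(t) = 10·sin(2·t). The integral of velocity is position. Using x(0) = -3, we get x(t) = 2 - 5·cos(2·t). We have position x(t) = 2 - 5·cos(2·t). Substituting t = -pi/4: x(-pi/4) = 2.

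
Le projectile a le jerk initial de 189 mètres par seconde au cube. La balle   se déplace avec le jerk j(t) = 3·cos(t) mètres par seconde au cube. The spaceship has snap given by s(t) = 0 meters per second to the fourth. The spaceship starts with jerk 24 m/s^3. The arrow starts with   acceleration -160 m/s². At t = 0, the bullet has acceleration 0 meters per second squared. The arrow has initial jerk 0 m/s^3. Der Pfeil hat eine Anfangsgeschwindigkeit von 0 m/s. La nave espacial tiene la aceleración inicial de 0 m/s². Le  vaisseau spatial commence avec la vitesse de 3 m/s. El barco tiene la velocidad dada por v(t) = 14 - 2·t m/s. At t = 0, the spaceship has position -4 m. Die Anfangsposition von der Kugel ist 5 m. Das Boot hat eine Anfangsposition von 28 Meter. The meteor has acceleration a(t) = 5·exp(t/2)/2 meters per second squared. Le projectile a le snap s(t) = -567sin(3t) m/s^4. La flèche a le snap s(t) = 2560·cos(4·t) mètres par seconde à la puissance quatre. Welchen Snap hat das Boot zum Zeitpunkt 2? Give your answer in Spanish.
Partiendo de la velocidad v(t) = 14 - 2·t, tomamos 3 derivadas. Derivando la velocidad, obtenemos la aceleración: a(t) = -2. La derivada de la aceleración da la sacudida: j(t) = 0. La derivada de la sacudida da el snap: s(t) = 0. De la ecuación del snap s(t) = 0, sustituimos t = 2 para obtener s = 0.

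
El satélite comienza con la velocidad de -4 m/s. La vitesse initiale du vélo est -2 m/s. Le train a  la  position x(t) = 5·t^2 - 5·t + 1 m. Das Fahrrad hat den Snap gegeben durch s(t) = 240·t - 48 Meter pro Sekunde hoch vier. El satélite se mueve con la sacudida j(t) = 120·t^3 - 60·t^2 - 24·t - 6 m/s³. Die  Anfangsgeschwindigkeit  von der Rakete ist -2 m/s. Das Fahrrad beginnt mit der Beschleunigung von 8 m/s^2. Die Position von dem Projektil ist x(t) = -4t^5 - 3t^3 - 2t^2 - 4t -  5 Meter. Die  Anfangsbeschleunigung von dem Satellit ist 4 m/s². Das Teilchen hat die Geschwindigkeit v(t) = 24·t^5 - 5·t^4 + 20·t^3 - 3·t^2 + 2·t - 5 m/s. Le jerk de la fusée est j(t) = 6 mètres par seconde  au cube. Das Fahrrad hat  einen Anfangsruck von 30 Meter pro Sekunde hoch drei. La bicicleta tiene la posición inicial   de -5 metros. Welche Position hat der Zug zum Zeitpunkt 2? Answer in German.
Aus der Gleichung für die Position x(t) = 5·t^2 - 5·t + 1, setzen wir t = 2 ein und erhalten x = 11.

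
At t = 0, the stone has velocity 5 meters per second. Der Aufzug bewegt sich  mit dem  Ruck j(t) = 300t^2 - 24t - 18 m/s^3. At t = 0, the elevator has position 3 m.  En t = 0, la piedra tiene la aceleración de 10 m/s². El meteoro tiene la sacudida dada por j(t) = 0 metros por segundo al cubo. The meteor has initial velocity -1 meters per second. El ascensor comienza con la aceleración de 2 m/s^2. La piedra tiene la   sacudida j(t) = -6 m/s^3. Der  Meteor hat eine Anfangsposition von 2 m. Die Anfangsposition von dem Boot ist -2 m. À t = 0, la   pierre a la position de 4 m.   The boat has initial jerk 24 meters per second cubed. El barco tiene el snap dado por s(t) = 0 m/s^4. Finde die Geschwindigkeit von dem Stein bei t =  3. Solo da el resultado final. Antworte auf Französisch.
v(3) = 8.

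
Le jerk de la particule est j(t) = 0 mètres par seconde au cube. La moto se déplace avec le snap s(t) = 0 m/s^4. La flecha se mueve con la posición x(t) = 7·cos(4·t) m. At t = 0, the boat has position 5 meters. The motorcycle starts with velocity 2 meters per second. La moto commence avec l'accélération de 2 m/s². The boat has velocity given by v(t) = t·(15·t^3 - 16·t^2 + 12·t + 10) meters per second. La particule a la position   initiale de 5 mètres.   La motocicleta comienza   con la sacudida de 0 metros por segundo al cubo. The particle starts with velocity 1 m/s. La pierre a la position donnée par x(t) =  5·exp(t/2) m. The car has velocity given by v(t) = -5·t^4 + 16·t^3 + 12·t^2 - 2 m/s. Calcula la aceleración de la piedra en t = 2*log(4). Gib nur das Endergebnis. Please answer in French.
À t = 2*log(4), a = 5.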